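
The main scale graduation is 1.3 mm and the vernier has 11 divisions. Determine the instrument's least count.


LC = MSD / n_div
= 1.3 / 11
= 0.1182

0.1182


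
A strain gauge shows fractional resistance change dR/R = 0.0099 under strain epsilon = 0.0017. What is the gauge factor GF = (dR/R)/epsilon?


GF = (dR/R) / epsilon
= 0.0099 / 0.0017
= 5.8235

5.8235


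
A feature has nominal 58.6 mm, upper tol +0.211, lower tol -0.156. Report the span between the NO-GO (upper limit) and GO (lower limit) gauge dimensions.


GO = nominal - lower_tol (smallest hole = maximum material condition)
GO = 58.6 - 0.156 = 58.444
NO-GO = nominal + upper_tol (largest hole = least material condition)
NO-GO = 58.6 + 0.211 = 58.811
spread = NO-GO - GO = 58.811 - 58.444 = 0.3670

0.3670


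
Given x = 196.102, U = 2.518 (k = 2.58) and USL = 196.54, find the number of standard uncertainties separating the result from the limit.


u = U / k = 2.518 / 2.58 = 0.97596899
margin = |USL - x| = |196.54 - 196.102| = 0.438
z = margin / u = 0.438 / 0.97596899
z = 0.4488

0.4488


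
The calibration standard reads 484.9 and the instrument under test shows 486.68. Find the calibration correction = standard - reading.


Correction = standard - reading
= 484.9 - 486.68
= -1.7800

-1.7800


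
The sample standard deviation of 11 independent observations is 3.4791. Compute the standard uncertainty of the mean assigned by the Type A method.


u_A = s / sqrt(n)
u_A = 3.4791 / sqrt(11)
u_A = 3.4791 / 3.3166248
u_A = 1.0490

1.0490


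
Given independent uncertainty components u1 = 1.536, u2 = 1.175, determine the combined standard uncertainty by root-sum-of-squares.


uc = sqrt(1.536^2 + 1.175^2)
uc = sqrt(3.739921)
uc = 1.9339

1.9339


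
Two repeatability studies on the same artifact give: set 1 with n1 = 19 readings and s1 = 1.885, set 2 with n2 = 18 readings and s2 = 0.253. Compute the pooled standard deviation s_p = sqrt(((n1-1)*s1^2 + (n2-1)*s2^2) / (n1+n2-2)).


s_p = sqrt(((n1-1)*s1^2 + (n2-1)*s2^2) / (n1+n2-2))
numerator = (19-1)*1.885^2 + (18-1)*0.253^2 = 63.95805 + 1.088153 = 65.046203
denominator = 19 + 18 - 2 = 35
s_p^2 = 65.046203 / 35 = 1.8584629
s_p = sqrt(1.8584629) = 1.3633

1.3633


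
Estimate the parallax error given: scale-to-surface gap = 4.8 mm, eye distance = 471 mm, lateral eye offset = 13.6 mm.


error = h * offset / d
= 4.8 * 13.6 / 471
= 0.1386

0.1386


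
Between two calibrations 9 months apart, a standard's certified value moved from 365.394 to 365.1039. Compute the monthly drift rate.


rate = (v2 - v1) / months
= (365.1039 - 365.394) / 9
= -0.2901 / 9
= -0.0322

-0.0322


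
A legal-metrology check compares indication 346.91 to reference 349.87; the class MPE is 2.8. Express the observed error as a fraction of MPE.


e = indication - reference = 346.91 - 349.87 = -2.9600
|e| = 2.9600
ratio = |e| / MPE = 2.9600 / 2.8
ratio = 1.0571

1.0571


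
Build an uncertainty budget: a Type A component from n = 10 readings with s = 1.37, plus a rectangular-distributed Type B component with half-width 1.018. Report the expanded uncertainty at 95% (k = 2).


u_A = s / sqrt(n) = 1.37 / sqrt(10) = 0.43323204
u_B = half_width / sqrt(3) = 1.018 / sqrt(3) = 0.58774257
uc = sqrt(u_A^2 + u_B^2) = sqrt(0.43323204^2 + 0.58774257^2) = 0.73015843
U = k * uc = 2 * 0.73015843
U = 1.4603

1.4603


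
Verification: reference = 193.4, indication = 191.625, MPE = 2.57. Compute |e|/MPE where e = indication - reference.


e = indication - reference = 191.625 - 193.4 = -1.7750
|e| = 1.7750
ratio = |e| / MPE = 1.7750 / 2.57
ratio = 0.6907

0.6907


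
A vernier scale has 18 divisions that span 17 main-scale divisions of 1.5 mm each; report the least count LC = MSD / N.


LC = MSD / n_div
= 1.5 / 18
= 0.0833

0.0833


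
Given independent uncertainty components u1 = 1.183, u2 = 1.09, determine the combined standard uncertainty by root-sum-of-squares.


uc = sqrt(1.183^2 + 1.09^2)
uc = sqrt(2.587589)
uc = 1.6086

1.6086


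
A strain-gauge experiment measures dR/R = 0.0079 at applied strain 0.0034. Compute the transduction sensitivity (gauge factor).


GF = (dR/R) / epsilon
= 0.0079 / 0.0034
= 2.3235

2.3235


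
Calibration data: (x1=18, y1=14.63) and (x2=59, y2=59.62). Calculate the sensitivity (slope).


slope = (y2 - y1) / (x2 - x1)
= (59.62 - 14.63) / (59 - 18)
= 44.9900 / 41
= 1.0973

1.0973


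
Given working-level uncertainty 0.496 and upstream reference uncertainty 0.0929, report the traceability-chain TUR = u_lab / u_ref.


TUR = u_lab / u_ref
= 0.496 / 0.0929
= 5.3391

5.3391


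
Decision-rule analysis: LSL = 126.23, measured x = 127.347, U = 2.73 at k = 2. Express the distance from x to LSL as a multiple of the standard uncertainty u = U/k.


u = U / k = 2.73 / 2 = 1.365
margin = |LSL - x| = |126.23 - 127.347| = 1.117
z = margin / u = 1.117 / 1.365
z = 0.8183

0.8183


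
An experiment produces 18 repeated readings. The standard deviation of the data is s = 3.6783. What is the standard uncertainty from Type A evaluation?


u_A = s / sqrt(n)
u_A = 3.6783 / sqrt(18)
u_A = 3.6783 / 4.2426407
u_A = 0.8670

0.8670


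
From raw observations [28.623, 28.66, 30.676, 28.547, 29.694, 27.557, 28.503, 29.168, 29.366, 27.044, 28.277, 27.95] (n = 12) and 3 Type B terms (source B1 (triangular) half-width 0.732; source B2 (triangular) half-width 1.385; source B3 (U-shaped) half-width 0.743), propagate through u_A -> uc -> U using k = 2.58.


mean = (28.623 + 28.66 + 30.676 + 28.547 + 29.694 + 27.557 + 28.503 + 29.168 + 29.366 + 27.044 + 28.277 + 27.95) / 12 = 28.67208333
s = sqrt(sum((x - mean)^2)/(n-1)) = 0.97261601
u_A = s / sqrt(n) = 0.97261601 / sqrt(12) = 0.28077006
u_B1 = 0.732 / sqrt(6) = 0.29883775
u_B2 = 1.385 / sqrt(6) = 0.56542388
u_B3 = 0.743 / sqrt(2) = 0.52538034
uc = sqrt(0.28077006^2 + 0.29883775^2 + 0.56542388^2 + 0.52538034^2) = 0.87399342
U = k * uc = 2.58 * 0.87399342
U = 2.2549

2.2549


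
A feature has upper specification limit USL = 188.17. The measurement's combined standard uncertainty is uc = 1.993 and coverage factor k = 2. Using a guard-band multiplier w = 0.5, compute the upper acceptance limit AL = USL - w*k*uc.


U = k * uc = 2 * 1.993 = 3.986
guard band g = w * U = 0.5 * 3.986 = 1.993
AL = USL - g = 188.17 - 1.993
AL = 186.1770

186.1770


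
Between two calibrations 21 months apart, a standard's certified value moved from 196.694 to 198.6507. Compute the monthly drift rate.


rate = (v2 - v1) / months
= (198.6507 - 196.694) / 21
= 1.9567 / 21
= 0.0932

0.0932


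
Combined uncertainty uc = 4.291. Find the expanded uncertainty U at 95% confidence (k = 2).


U = k * uc
U = 2 * 4.291
U = 8.5820

8.5820


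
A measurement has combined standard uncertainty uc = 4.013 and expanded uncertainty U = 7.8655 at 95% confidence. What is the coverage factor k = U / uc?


k = U / uc
k = 7.8655 / 4.013
k = 1.96

1.96


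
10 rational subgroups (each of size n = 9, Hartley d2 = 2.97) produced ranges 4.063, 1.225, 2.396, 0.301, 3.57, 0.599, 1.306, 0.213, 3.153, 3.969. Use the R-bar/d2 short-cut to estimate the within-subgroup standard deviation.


R_bar = (4.063 + 1.225 + 2.396 + 0.301 + 3.57 + 0.599 + 1.306 + 0.213 + 3.153 + 3.969) / 10
R_bar = 20.795 / 10 = 2.0795
sigma_hat = R_bar / d2 = 2.0795 / 2.97 = 0.7002

0.7002


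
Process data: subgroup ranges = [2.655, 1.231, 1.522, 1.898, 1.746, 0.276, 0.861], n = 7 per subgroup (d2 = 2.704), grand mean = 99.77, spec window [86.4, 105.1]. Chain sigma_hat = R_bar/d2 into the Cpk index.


R_bar = (2.655 + 1.231 + 1.522 + 1.898 + 1.746 + 0.276 + 0.861) / 7 = 1.4555714
sigma = R_bar / d2 = 1.4555714 / 2.704 = 0.53830303
Cp = (USL - LSL)/(6*sigma) = (105.1 - 86.4)/(6*0.53830303) = 5.7898
Cpu = (105.1 - 99.77)/(3*0.53830303) = 3.3005
Cpl = (99.77 - 86.4)/(3*0.53830303) = 8.2791
Cpk = min(Cpu, Cpl) = 3.3005

3.3005


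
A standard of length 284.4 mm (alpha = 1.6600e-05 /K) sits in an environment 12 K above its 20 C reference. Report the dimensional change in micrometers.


dL = L * alpha * dT
= 284.4 * 1.6600e-05 * 12
= 0.0566525 mm
dL_um = 0.0566525 * 1000 = 56.6525 um

56.6525


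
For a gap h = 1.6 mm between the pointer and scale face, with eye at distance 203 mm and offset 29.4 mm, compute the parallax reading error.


error = h * offset / d
= 1.6 * 29.4 / 203
= 0.2317

0.2317


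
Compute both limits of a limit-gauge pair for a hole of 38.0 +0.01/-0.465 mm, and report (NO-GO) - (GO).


GO = nominal - lower_tol (smallest hole = maximum material condition)
GO = 38.0 - 0.465 = 37.535
NO-GO = nominal + upper_tol (largest hole = least material condition)
NO-GO = 38.0 + 0.01 = 38.01
spread = NO-GO - GO = 38.01 - 37.535 = 0.4750

0.4750


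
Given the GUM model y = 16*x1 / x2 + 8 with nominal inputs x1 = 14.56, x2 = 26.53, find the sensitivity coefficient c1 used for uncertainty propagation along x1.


y = 16*x1 / x2 + 8
dy/dx1 = 16/x2
Evaluate at x2 = 26.53: c1 = 16 / 26.53
c1 = 0.6031

0.6031


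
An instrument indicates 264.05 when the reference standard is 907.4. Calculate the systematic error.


Systematic error = measured - true
= 264.05 - 907.4
= -643.3500

-643.3500


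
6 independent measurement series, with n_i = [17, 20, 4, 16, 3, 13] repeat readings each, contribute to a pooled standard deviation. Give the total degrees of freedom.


nu = sum_i (n_i - 1)
nu = ((17 - 1) + (20 - 1) + (4 - 1) + (16 - 1) + (3 - 1) + (13 - 1))
nu = 16 + 19 + 3 + 15 + 2 + 12
nu = 67

67


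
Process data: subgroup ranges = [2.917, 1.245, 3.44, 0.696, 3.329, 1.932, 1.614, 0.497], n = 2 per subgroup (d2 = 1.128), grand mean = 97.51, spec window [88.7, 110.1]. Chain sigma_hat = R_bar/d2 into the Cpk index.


R_bar = (2.917 + 1.245 + 3.44 + 0.696 + 3.329 + 1.932 + 1.614 + 0.497) / 8 = 1.95875
sigma = R_bar / d2 = 1.95875 / 1.128 = 1.7364805
Cp = (USL - LSL)/(6*sigma) = (110.1 - 88.7)/(6*1.7364805) = 2.0540
Cpu = (110.1 - 97.51)/(3*1.7364805) = 2.4168
Cpl = (97.51 - 88.7)/(3*1.7364805) = 1.6912
Cpk = min(Cpu, Cpl) = 1.6912

1.6912


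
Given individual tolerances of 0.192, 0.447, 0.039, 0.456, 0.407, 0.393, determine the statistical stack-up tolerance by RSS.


RSS = sqrt(0.192^2 + 0.447^2 + 0.039^2 + 0.456^2 + 0.407^2 + 0.393^2)
= sqrt(0.766228)
= 0.8753

0.8753


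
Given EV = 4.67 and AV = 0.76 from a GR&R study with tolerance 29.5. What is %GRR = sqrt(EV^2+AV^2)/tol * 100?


GRR = sqrt(EV^2 + AV^2) = sqrt(4.67^2 + 0.76^2) = 4.7314374
%GRR = GRR / tol * 100 = 4.7314374 / 29.5 * 100
%GRR = 16.0388

16.0388


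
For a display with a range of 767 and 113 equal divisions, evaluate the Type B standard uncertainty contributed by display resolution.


resolution = range / divisions
resolution = 767 / 113 = 6.7876106
u_res = resolution / (2*sqrt(3))
u_res = 6.7876106 / 3.4641016
u_res = 1.9594

1.9594


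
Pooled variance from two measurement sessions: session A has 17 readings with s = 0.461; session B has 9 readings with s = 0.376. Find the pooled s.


s_p = sqrt(((n1-1)*s1^2 + (n2-1)*s2^2) / (n1+n2-2))
numerator = (17-1)*0.461^2 + (9-1)*0.376^2 = 3.400336 + 1.131008 = 4.531344
denominator = 17 + 9 - 2 = 24
s_p^2 = 4.531344 / 24 = 0.188806
s_p = sqrt(0.188806) = 0.4345

0.4345


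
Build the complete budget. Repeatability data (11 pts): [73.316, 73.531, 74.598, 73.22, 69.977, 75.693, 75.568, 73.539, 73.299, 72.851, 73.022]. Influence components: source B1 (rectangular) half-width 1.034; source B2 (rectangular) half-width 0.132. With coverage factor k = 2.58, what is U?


mean = (73.316 + 73.531 + 74.598 + 73.22 + 69.977 + 75.693 + 75.568 + 73.539 + 73.299 + 72.851 + 73.022) / 11 = 73.51036364
s = sqrt(sum((x - mean)^2)/(n-1)) = 1.5331878
u_A = s / sqrt(n) = 1.5331878 / sqrt(11) = 0.46227352
u_B1 = 1.034 / sqrt(3) = 0.59698018
u_B2 = 0.132 / sqrt(3) = 0.076210236
uc = sqrt(0.46227352^2 + 0.59698018^2 + 0.076210236^2) = 0.75887426
U = k * uc = 2.58 * 0.75887426
U = 1.9579

1.9579


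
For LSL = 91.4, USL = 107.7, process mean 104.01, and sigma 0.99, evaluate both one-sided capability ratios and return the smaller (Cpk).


Cpu = (USL - mean) / (3*sigma) = (107.7 - 104.01) / (3*0.99) = 1.2424
Cpl = (mean - LSL) / (3*sigma) = (104.01 - 91.4) / (3*0.99) = 4.2458
Cpk = min(Cpu, Cpl) = 1.2424

1.2424


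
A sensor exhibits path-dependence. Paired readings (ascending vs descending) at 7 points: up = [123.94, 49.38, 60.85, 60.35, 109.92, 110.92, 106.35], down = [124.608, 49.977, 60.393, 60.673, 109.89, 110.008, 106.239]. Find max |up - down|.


|123.94 - 124.608| = 0.6680
|49.38 - 49.977| = 0.5970
|60.85 - 60.393| = 0.4570
|60.35 - 60.673| = 0.3230
|109.92 - 109.89| = 0.0300
|110.92 - 110.008| = 0.9120
|106.35 - 106.239| = 0.1110
hysteresis = max(diffs) = 0.9120

0.9120


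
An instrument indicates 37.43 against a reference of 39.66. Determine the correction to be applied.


Correction = standard - reading
= 39.66 - 37.43
= 2.2300

2.2300


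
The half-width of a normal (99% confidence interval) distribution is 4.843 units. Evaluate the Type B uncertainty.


u_B = half_width / 2.576
u_B = 4.843 / 2.576
u_B = 1.8800

1.8800


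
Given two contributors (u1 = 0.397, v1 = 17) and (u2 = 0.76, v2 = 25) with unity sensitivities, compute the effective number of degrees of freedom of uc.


uc = sqrt(u1^2 + u2^2) = sqrt(0.397^2 + 0.76^2) = 0.85744329
v_eff = uc^4 / (u1^4/v1 + u2^4/v2)
= 0.85744329^4 / (0.397^4/17 + 0.76^4/25)
= 0.54053227 / 0.014806082
v_eff = 36.5074

36.5074


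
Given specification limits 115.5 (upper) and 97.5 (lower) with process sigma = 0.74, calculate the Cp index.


Cp = (USL - LSL) / (6 * sigma)
= (115.5 - 97.5) / (6 * 0.74)
= 18.0000 / 4.4400
= 4.0541

4.0541


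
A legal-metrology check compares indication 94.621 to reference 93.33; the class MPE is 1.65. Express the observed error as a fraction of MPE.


e = indication - reference = 94.621 - 93.33 = 1.2910
|e| = 1.2910
ratio = |e| / MPE = 1.2910 / 1.65
ratio = 0.7824

0.7824


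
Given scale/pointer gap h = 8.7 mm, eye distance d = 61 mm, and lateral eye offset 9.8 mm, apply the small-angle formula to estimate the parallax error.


error = h * offset / d
= 8.7 * 9.8 / 61
= 1.3977

1.3977


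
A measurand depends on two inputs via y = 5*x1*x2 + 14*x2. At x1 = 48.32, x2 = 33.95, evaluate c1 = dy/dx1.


y = 5*x1*x2 + 14*x2
dy/dx1 = 5*x2
Evaluate at x2 = 33.95: c1 = 5 * 33.95
c1 = 169.7500

169.7500


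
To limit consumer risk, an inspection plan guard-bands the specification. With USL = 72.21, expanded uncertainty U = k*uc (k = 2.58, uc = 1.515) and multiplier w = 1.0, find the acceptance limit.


U = k * uc = 2.58 * 1.515 = 3.9087
guard band g = w * U = 1.0 * 3.9087 = 3.9087
AL = USL - g = 72.21 - 3.9087
AL = 68.3013

68.3013


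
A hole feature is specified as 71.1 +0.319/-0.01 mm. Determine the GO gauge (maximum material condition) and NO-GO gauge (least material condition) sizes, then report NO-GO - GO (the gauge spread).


GO = nominal - lower_tol (smallest hole = maximum material condition)
GO = 71.1 - 0.01 = 71.09
NO-GO = nominal + upper_tol (largest hole = least material condition)
NO-GO = 71.1 + 0.319 = 71.419
spread = NO-GO - GO = 71.419 - 71.09 = 0.3290

0.3290


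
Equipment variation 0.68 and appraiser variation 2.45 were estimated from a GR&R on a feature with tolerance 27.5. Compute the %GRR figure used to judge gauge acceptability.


GRR = sqrt(EV^2 + AV^2) = sqrt(0.68^2 + 2.45^2) = 2.5426168
%GRR = GRR / tol * 100 = 2.5426168 / 27.5 * 100
%GRR = 9.2459

9.2459


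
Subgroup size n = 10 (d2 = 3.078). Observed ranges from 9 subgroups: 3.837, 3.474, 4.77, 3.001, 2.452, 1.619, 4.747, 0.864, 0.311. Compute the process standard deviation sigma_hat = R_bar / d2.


R_bar = (3.837 + 3.474 + 4.77 + 3.001 + 2.452 + 1.619 + 4.747 + 0.864 + 0.311) / 9
R_bar = 25.075 / 9 = 2.7861111
sigma_hat = R_bar / d2 = 2.7861111 / 3.078 = 0.9052

0.9052


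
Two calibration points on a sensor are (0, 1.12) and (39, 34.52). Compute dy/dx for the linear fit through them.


slope = (y2 - y1) / (x2 - x1)
= (34.52 - 1.12) / (39 - 0)
= 33.4000 / 39
= 0.8564

0.8564


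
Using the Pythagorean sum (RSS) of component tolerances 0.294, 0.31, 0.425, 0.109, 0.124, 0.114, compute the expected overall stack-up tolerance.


RSS = sqrt(0.294^2 + 0.31^2 + 0.425^2 + 0.109^2 + 0.124^2 + 0.114^2)
= sqrt(0.403414)
= 0.6351

0.6351


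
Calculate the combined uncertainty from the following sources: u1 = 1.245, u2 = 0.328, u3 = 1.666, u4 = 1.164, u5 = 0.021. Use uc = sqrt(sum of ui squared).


uc = sqrt(1.245^2 + 0.328^2 + 1.666^2 + 1.164^2 + 0.021^2)
uc = sqrt(5.788502)
uc = 2.4059

2.4059


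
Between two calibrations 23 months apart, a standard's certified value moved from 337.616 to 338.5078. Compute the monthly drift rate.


rate = (v2 - v1) / months
= (338.5078 - 337.616) / 23
= 0.8918 / 23
= 0.0388

0.0388


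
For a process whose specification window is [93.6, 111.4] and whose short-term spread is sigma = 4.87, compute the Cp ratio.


Cp = (USL - LSL) / (6 * sigma)
= (111.4 - 93.6) / (6 * 4.87)
= 17.8000 / 29.2200
= 0.6092

0.6092


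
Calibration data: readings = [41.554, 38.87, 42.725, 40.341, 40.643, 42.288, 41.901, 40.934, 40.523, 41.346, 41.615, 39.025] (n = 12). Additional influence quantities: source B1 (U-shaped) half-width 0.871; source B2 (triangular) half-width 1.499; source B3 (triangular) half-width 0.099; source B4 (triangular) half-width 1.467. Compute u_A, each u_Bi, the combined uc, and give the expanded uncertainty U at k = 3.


mean = (41.554 + 38.87 + 42.725 + 40.341 + 40.643 + 42.288 + 41.901 + 40.934 + 40.523 + 41.346 + 41.615 + 39.025) / 12 = 40.98041667
s = sqrt(sum((x - mean)^2)/(n-1)) = 1.1861996
u_A = s / sqrt(n) = 1.1861996 / sqrt(12) = 0.34242633
u_B1 = 0.871 / sqrt(2) = 0.61589001
u_B2 = 1.499 / sqrt(6) = 0.61196419
u_B3 = 0.099 / sqrt(6) = 0.040416581
u_B4 = 1.467 / sqrt(6) = 0.59890024
uc = sqrt(0.34242633^2 + 0.61589001^2 + 0.61196419^2 + 0.040416581^2 + 0.59890024^2) = 1.1096808
U = k * uc = 3 * 1.1096808
U = 3.3290

3.3290


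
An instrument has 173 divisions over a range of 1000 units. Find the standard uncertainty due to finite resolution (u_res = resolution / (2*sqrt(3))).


resolution = range / divisions
resolution = 1000 / 173 = 5.7803468
u_res = resolution / (2*sqrt(3))
u_res = 5.7803468 / 3.4641016
u_res = 1.6686

1.6686


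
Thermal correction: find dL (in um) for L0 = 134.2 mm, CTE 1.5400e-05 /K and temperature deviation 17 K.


dL = L * alpha * dT
= 134.2 * 1.5400e-05 * 17
= 0.0351336 mm
dL_um = 0.0351336 * 1000 = 35.1336 um

35.1336


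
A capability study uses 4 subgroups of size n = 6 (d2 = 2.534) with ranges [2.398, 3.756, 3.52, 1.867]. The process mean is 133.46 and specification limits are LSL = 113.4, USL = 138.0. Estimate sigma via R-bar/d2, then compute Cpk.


R_bar = (2.398 + 3.756 + 3.52 + 1.867) / 4 = 2.88525
sigma = R_bar / d2 = 2.88525 / 2.534 = 1.1386148
Cp = (USL - LSL)/(6*sigma) = (138.0 - 113.4)/(6*1.1386148) = 3.6009
Cpu = (138.0 - 133.46)/(3*1.1386148) = 1.3291
Cpl = (133.46 - 113.4)/(3*1.1386148) = 5.8726
Cpk = min(Cpu, Cpl) = 1.3291

1.3291


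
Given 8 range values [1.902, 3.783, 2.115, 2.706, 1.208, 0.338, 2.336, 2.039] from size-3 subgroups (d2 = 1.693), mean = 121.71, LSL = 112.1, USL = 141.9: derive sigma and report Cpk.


R_bar = (1.902 + 3.783 + 2.115 + 2.706 + 1.208 + 0.338 + 2.336 + 2.039) / 8 = 2.053375
sigma = R_bar / d2 = 2.053375 / 1.693 = 1.2128618
Cp = (USL - LSL)/(6*sigma) = (141.9 - 112.1)/(6*1.2128618) = 4.0950
Cpu = (141.9 - 121.71)/(3*1.2128618) = 5.5489
Cpl = (121.71 - 112.1)/(3*1.2128618) = 2.6411
Cpk = min(Cpu, Cpl) = 2.6411

2.6411


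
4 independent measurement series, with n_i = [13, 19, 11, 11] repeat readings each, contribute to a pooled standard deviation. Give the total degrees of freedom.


nu = sum_i (n_i - 1)
nu = ((13 - 1) + (19 - 1) + (11 - 1) + (11 - 1))
nu = 12 + 18 + 10 + 10
nu = 50

50


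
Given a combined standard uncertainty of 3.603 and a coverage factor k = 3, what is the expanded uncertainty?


U = k * uc
U = 3 * 3.603
U = 10.8090

10.8090


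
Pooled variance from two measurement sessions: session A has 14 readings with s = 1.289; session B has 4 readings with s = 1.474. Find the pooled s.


s_p = sqrt(((n1-1)*s1^2 + (n2-1)*s2^2) / (n1+n2-2))
numerator = (14-1)*1.289^2 + (4-1)*1.474^2 = 21.599773 + 6.518028 = 28.117801
denominator = 14 + 4 - 2 = 16
s_p^2 = 28.117801 / 16 = 1.7573626
s_p = sqrt(1.7573626) = 1.3257

1.3257


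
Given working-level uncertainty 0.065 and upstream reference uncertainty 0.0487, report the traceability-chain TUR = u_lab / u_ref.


TUR = u_lab / u_ref
= 0.065 / 0.0487
= 1.3347

1.3347


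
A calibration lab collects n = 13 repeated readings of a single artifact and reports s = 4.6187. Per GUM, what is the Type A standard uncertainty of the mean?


u_A = s / sqrt(n)
u_A = 4.6187 / sqrt(13)
u_A = 4.6187 / 3.6055513
u_A = 1.2810

1.2810


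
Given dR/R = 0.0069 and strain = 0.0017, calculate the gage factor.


GF = (dR/R) / epsilon
= 0.0069 / 0.0017
= 4.0588

4.0588


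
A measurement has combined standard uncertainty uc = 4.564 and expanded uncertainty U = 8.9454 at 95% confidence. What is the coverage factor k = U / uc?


k = U / uc
k = 8.9454 / 4.564
k = 1.96

1.96


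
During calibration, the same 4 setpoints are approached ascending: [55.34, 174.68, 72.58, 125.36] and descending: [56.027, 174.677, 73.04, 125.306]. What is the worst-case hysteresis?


|55.34 - 56.027| = 0.6870
|174.68 - 174.677| = 0.0030
|72.58 - 73.04| = 0.4600
|125.36 - 125.306| = 0.0540
hysteresis = max(diffs) = 0.6870

0.6870


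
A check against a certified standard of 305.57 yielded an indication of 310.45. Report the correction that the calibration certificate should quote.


Correction = standard - reading
= 305.57 - 310.45
= -4.8800

-4.8800


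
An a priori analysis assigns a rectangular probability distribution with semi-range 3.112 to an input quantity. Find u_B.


u_B = half_width / sqrt(3)
u_B = 3.112 / 1.7320508
u_B = 1.7967

1.7967


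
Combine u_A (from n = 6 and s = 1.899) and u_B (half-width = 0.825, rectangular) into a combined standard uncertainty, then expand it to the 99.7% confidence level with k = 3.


u_A = s / sqrt(n) = 1.899 / sqrt(6) = 0.7752635
u_B = half_width / sqrt(3) = 0.825 / sqrt(3) = 0.47631397
uc = sqrt(u_A^2 + u_B^2) = sqrt(0.7752635^2 + 0.47631397^2) = 0.90989477
U = k * uc = 3 * 0.90989477
U = 2.7297

2.7297


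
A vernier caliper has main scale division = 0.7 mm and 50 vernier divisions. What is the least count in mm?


LC = MSD / n_div
= 0.7 / 50
= 0.0140

0.0140


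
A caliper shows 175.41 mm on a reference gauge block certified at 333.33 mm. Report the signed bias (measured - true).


Systematic error = measured - true
= 175.41 - 333.33
= -157.9200

-157.9200


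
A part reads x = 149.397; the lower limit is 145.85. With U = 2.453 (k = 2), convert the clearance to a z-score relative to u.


u = U / k = 2.453 / 2 = 1.2265
margin = |LSL - x| = |145.85 - 149.397| = 3.547
z = margin / u = 3.547 / 1.2265
z = 2.8920

2.8920


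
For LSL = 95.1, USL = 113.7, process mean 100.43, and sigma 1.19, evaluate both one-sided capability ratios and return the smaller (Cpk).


Cpu = (USL - mean) / (3*sigma) = (113.7 - 100.43) / (3*1.19) = 3.7171
Cpl = (mean - LSL) / (3*sigma) = (100.43 - 95.1) / (3*1.19) = 1.4930
Cpk = min(Cpu, Cpl) = 1.4930

1.4930


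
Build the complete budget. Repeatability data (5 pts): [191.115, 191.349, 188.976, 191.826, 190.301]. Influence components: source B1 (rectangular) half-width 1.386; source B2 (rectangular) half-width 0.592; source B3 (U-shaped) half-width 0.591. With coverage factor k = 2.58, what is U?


mean = (191.115 + 191.349 + 188.976 + 191.826 + 190.301) / 5 = 190.7134
s = sqrt(sum((x - mean)^2)/(n-1)) = 1.1171147
u_A = s / sqrt(n) = 1.1171147 / sqrt(5) = 0.49958888
u_B1 = 1.386 / sqrt(3) = 0.80020747
u_B2 = 0.592 / sqrt(3) = 0.34179136
u_B3 = 0.591 / sqrt(2) = 0.41790011
uc = sqrt(0.49958888^2 + 0.80020747^2 + 0.34179136^2 + 0.41790011^2) = 1.0869144
U = k * uc = 2.58 * 1.0869144
U = 2.8042

2.8042


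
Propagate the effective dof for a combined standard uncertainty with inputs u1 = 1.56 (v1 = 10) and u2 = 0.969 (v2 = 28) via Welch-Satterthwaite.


uc = sqrt(u1^2 + u2^2) = sqrt(1.56^2 + 0.969^2) = 1.8364534
v_eff = uc^4 / (u1^4/v1 + u2^4/v2)
= 1.8364534^4 / (1.56^4/10 + 0.969^4/28)
= 11.374168 / 0.62372832
v_eff = 18.2358

18.2358


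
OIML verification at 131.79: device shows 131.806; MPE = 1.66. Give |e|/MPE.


e = indication - reference = 131.806 - 131.79 = 0.0160
|e| = 0.0160
ratio = |e| / MPE = 0.0160 / 1.66
ratio = 0.0096

0.0096


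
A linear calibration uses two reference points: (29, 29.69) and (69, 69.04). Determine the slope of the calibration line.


slope = (y2 - y1) / (x2 - x1)
= (69.04 - 29.69) / (69 - 29)
= 39.3500 / 40
= 0.9838

0.9838


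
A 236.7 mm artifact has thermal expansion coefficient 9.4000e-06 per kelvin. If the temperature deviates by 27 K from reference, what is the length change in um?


dL = L * alpha * dT
= 236.7 * 9.4000e-06 * 27
= 0.0600745 mm
dL_um = 0.0600745 * 1000 = 60.0745 um

60.0745


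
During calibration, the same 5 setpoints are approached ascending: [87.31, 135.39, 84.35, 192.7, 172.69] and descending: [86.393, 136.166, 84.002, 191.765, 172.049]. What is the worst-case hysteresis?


|87.31 - 86.393| = 0.9170
|135.39 - 136.166| = 0.7760
|84.35 - 84.002| = 0.3480
|192.7 - 191.765| = 0.9350
|172.69 - 172.049| = 0.6410
hysteresis = max(diffs) = 0.9350

0.9350


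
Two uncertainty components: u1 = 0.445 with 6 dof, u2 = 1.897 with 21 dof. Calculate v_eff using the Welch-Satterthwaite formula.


uc = sqrt(u1^2 + u2^2) = sqrt(0.445^2 + 1.897^2) = 1.9484953
v_eff = uc^4 / (u1^4/v1 + u2^4/v2)
= 1.9484953^4 / (0.445^4/6 + 1.897^4/21)
= 14.414429 / 0.62320169
v_eff = 23.1296

23.1296


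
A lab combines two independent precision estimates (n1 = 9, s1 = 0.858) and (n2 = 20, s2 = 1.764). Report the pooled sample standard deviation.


s_p = sqrt(((n1-1)*s1^2 + (n2-1)*s2^2) / (n1+n2-2))
numerator = (9-1)*0.858^2 + (20-1)*1.764^2 = 5.889312 + 59.122224 = 65.011536
denominator = 9 + 20 - 2 = 27
s_p^2 = 65.011536 / 27 = 2.4078347
s_p = sqrt(2.4078347) = 1.5517

1.5517


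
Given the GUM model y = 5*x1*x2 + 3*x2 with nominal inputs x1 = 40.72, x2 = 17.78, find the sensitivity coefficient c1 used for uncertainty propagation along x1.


y = 5*x1*x2 + 3*x2
dy/dx1 = 5*x2
Evaluate at x2 = 17.78: c1 = 5 * 17.78
c1 = 88.9000

88.9000


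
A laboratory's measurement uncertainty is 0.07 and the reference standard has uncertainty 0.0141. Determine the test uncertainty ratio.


TUR = u_lab / u_ref
= 0.07 / 0.0141
= 4.9645

4.9645


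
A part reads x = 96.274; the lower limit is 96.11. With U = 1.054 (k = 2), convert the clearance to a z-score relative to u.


u = U / k = 1.054 / 2 = 0.527
margin = |LSL - x| = |96.11 - 96.274| = 0.164
z = margin / u = 0.164 / 0.527
z = 0.3112

0.3112


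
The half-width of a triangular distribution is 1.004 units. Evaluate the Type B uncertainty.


u_B = half_width / sqrt(6)
u_B = 1.004 / 2.4494897
u_B = 0.4099

0.4099


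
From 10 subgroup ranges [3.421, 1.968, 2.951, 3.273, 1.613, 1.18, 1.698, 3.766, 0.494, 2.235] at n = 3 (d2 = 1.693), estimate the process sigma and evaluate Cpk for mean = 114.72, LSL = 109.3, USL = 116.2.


R_bar = (3.421 + 1.968 + 2.951 + 3.273 + 1.613 + 1.18 + 1.698 + 3.766 + 0.494 + 2.235) / 10 = 2.2599
sigma = R_bar / d2 = 2.2599 / 1.693 = 1.3348494
Cp = (USL - LSL)/(6*sigma) = (116.2 - 109.3)/(6*1.3348494) = 0.8615
Cpu = (116.2 - 114.72)/(3*1.3348494) = 0.3696
Cpl = (114.72 - 109.3)/(3*1.3348494) = 1.3535
Cpk = min(Cpu, Cpl) = 0.3696

0.3696


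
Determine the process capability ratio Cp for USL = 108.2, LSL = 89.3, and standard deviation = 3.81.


Cp = (USL - LSL) / (6 * sigma)
= (108.2 - 89.3) / (6 * 3.81)
= 18.9000 / 22.8600
= 0.8268

0.8268


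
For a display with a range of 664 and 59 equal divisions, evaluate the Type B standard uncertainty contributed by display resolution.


resolution = range / divisions
resolution = 664 / 59 = 11.254237
u_res = resolution / (2*sqrt(3))
u_res = 11.254237 / 3.4641016
u_res = 3.2488

3.2488


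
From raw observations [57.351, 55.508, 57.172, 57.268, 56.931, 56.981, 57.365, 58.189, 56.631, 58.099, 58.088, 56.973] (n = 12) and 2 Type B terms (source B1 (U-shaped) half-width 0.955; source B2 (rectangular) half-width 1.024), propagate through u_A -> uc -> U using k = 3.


mean = (57.351 + 55.508 + 57.172 + 57.268 + 56.931 + 56.981 + 57.365 + 58.189 + 56.631 + 58.099 + 58.088 + 56.973) / 12 = 57.213
s = sqrt(sum((x - mean)^2)/(n-1)) = 0.73773289
u_A = s / sqrt(n) = 0.73773289 / sqrt(12) = 0.21296514
u_B1 = 0.955 / sqrt(2) = 0.67528698
u_B2 = 1.024 / sqrt(3) = 0.59120668
uc = sqrt(0.21296514^2 + 0.67528698^2 + 0.59120668^2) = 0.92243807
U = k * uc = 3 * 0.92243807
U = 2.7673

2.7673


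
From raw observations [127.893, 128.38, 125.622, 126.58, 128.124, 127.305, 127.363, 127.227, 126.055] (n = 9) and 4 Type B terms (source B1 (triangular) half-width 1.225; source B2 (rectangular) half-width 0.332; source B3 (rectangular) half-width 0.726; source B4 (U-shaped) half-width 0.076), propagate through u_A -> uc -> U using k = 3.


mean = (127.893 + 128.38 + 125.622 + 126.58 + 128.124 + 127.305 + 127.363 + 127.227 + 126.055) / 9 = 127.1721111
s = sqrt(sum((x - mean)^2)/(n-1)) = 0.93161532
u_A = s / sqrt(n) = 0.93161532 / sqrt(9) = 0.31053844
u_B1 = 1.225 / sqrt(6) = 0.50010416
u_B2 = 0.332 / sqrt(3) = 0.19168029
u_B3 = 0.726 / sqrt(3) = 0.4191563
u_B4 = 0.076 / sqrt(2) = 0.053740115
uc = sqrt(0.31053844^2 + 0.50010416^2 + 0.19168029^2 + 0.4191563^2 + 0.053740115^2) = 0.74957297
U = k * uc = 3 * 0.74957297
U = 2.2487

2.2487


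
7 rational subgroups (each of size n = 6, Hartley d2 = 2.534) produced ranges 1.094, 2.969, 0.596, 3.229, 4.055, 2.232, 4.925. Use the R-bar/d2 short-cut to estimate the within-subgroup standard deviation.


R_bar = (1.094 + 2.969 + 0.596 + 3.229 + 4.055 + 2.232 + 4.925) / 7
R_bar = 19.1 / 7 = 2.7285714
sigma_hat = R_bar / d2 = 2.7285714 / 2.534 = 1.0768

1.0768


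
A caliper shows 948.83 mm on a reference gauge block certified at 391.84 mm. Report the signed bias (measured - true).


Systematic error = measured - true
= 948.83 - 391.84
= 556.9900

556.9900


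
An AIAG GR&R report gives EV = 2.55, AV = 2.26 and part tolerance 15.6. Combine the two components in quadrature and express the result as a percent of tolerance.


GRR = sqrt(EV^2 + AV^2) = sqrt(2.55^2 + 2.26^2) = 3.4073597
%GRR = GRR / tol * 100 = 3.4073597 / 15.6 * 100
%GRR = 21.8420

21.8420


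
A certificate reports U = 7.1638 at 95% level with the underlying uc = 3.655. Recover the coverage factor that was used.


k = U / uc
k = 7.1638 / 3.655
k = 1.96

1.96


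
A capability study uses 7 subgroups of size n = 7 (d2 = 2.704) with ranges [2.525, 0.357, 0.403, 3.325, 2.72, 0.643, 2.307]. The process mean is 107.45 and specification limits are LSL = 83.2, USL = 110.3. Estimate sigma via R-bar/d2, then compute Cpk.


R_bar = (2.525 + 0.357 + 0.403 + 3.325 + 2.72 + 0.643 + 2.307) / 7 = 1.7542857
sigma = R_bar / d2 = 1.7542857 / 2.704 = 0.6487743
Cp = (USL - LSL)/(6*sigma) = (110.3 - 83.2)/(6*0.6487743) = 6.9618
Cpu = (110.3 - 107.45)/(3*0.6487743) = 1.4643
Cpl = (107.45 - 83.2)/(3*0.6487743) = 12.4594
Cpk = min(Cpu, Cpl) = 1.4643

1.4643


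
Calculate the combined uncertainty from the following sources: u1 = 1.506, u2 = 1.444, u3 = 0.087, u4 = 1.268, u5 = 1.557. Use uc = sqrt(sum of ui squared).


uc = sqrt(1.506^2 + 1.444^2 + 0.087^2 + 1.268^2 + 1.557^2)
uc = sqrt(8.392814)
uc = 2.8970

2.8970


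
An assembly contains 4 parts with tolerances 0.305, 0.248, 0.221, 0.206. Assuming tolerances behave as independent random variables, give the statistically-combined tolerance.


RSS = sqrt(0.305^2 + 0.248^2 + 0.221^2 + 0.206^2)
= sqrt(0.245806)
= 0.4958

0.4958


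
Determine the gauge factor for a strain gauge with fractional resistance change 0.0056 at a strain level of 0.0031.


GF = (dR/R) / epsilon
= 0.0056 / 0.0031
= 1.8065

1.8065


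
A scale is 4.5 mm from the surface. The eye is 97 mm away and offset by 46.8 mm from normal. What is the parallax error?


error = h * offset / d
= 4.5 * 46.8 / 97
= 2.1711

2.1711


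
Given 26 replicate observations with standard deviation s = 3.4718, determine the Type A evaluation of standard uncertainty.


u_A = s / sqrt(n)
u_A = 3.4718 / sqrt(26)
u_A = 3.4718 / 5.0990195
u_A = 0.6809

0.6809


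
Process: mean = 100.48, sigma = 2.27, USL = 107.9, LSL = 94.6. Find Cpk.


Cpu = (USL - mean) / (3*sigma) = (107.9 - 100.48) / (3*2.27) = 1.0896
Cpl = (mean - LSL) / (3*sigma) = (100.48 - 94.6) / (3*2.27) = 0.8634
Cpk = min(Cpu, Cpl) = 0.8634

0.8634


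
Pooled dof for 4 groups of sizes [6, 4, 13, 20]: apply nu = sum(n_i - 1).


nu = sum_i (n_i - 1)
nu = ((6 - 1) + (4 - 1) + (13 - 1) + (20 - 1))
nu = 5 + 3 + 12 + 19
nu = 39

39


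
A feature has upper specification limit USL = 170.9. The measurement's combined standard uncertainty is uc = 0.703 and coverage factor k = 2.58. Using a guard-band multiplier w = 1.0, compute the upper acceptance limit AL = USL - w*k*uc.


U = k * uc = 2.58 * 0.703 = 1.81374
guard band g = w * U = 1.0 * 1.81374 = 1.81374
AL = USL - g = 170.9 - 1.81374
AL = 169.0863

169.0863


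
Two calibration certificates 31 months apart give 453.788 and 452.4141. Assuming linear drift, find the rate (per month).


rate = (v2 - v1) / months
= (452.4141 - 453.788) / 31
= -1.3739 / 31
= -0.0443

-0.0443


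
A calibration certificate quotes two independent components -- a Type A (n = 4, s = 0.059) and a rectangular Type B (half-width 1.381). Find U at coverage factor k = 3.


u_A = s / sqrt(n) = 0.059 / sqrt(4) = 0.0295
u_B = half_width / sqrt(3) = 1.381 / sqrt(3) = 0.79732072
uc = sqrt(u_A^2 + u_B^2) = sqrt(0.0295^2 + 0.79732072^2) = 0.79786627
U = k * uc = 3 * 0.79786627
U = 2.3936

2.3936


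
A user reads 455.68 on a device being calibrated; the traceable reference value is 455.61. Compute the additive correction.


Correction = standard - reading
= 455.61 - 455.68
= -0.0700

-0.0700


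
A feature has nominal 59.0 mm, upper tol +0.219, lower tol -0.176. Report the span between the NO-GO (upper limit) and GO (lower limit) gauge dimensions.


GO = nominal - lower_tol (smallest hole = maximum material condition)
GO = 59.0 - 0.176 = 58.824
NO-GO = nominal + upper_tol (largest hole = least material condition)
NO-GO = 59.0 + 0.219 = 59.219
spread = NO-GO - GO = 59.219 - 58.824 = 0.3950

0.3950


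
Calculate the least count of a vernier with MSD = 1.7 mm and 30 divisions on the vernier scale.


LC = MSD / n_div
= 1.7 / 30
= 0.0567

0.0567


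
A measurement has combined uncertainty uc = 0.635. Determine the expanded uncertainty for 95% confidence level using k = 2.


U = k * uc
U = 2 * 0.635
U = 1.2700

1.2700


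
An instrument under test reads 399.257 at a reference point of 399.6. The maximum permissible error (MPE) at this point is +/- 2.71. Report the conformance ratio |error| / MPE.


e = indication - reference = 399.257 - 399.6 = -0.3430
|e| = 0.3430
ratio = |e| / MPE = 0.3430 / 2.71
ratio = 0.1266

0.1266


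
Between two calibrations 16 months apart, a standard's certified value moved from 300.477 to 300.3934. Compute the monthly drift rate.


rate = (v2 - v1) / months
= (300.3934 - 300.477) / 16
= -0.0836 / 16
= -0.0052

-0.0052


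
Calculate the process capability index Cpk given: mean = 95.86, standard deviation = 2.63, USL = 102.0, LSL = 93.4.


Cpu = (USL - mean) / (3*sigma) = (102.0 - 95.86) / (3*2.63) = 0.7782
Cpl = (mean - LSL) / (3*sigma) = (95.86 - 93.4) / (3*2.63) = 0.3118
Cpk = min(Cpu, Cpl) = 0.3118

0.3118


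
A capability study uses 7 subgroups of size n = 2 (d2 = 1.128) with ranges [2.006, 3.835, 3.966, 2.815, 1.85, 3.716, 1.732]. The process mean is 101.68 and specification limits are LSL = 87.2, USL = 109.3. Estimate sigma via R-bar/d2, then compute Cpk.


R_bar = (2.006 + 3.835 + 3.966 + 2.815 + 1.85 + 3.716 + 1.732) / 7 = 2.8457143
sigma = R_bar / d2 = 2.8457143 / 1.128 = 2.5227964
Cp = (USL - LSL)/(6*sigma) = (109.3 - 87.2)/(6*2.5227964) = 1.4600
Cpu = (109.3 - 101.68)/(3*2.5227964) = 1.0068
Cpl = (101.68 - 87.2)/(3*2.5227964) = 1.9132
Cpk = min(Cpu, Cpl) = 1.0068

1.0068


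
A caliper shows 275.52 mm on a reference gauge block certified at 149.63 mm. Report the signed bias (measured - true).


Systematic error = measured - true
= 275.52 - 149.63
= 125.8900

125.8900


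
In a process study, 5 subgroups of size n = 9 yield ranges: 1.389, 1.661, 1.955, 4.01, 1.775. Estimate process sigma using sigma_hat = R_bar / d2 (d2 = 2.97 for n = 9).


R_bar = (1.389 + 1.661 + 1.955 + 4.01 + 1.775) / 5
R_bar = 10.79 / 5 = 2.158
sigma_hat = R_bar / d2 = 2.158 / 2.97 = 0.7266

0.7266


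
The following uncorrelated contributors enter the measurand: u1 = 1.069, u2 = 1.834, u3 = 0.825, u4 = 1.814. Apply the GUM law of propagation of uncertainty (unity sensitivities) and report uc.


uc = sqrt(1.069^2 + 1.834^2 + 0.825^2 + 1.814^2)
uc = sqrt(8.477538)
uc = 2.9116

2.9116


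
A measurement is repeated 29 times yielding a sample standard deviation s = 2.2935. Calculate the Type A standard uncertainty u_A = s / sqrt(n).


u_A = s / sqrt(n)
u_A = 2.2935 / sqrt(29)
u_A = 2.2935 / 5.3851648
u_A = 0.4259

0.4259


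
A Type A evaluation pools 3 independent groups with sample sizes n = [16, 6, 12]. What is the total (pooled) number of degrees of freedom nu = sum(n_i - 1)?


nu = sum_i (n_i - 1)
nu = ((16 - 1) + (6 - 1) + (12 - 1))
nu = 15 + 5 + 11
nu = 31

31


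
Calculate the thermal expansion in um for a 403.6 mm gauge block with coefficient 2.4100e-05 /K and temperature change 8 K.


dL = L * alpha * dT
= 403.6 * 2.4100e-05 * 8
= 0.0778141 mm
dL_um = 0.0778141 * 1000 = 77.8141 um

77.8141


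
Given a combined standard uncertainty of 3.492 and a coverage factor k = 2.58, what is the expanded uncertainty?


U = k * uc
U = 2.58 * 3.492
U = 9.0094

9.0094


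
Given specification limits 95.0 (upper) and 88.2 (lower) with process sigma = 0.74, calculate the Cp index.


Cp = (USL - LSL) / (6 * sigma)
= (95.0 - 88.2) / (6 * 0.74)
= 6.8000 / 4.4400
= 1.5315

1.5315


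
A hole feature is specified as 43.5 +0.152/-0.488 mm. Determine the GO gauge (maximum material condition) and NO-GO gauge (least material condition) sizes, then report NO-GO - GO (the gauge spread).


GO = nominal - lower_tol (smallest hole = maximum material condition)
GO = 43.5 - 0.488 = 43.012
NO-GO = nominal + upper_tol (largest hole = least material condition)
NO-GO = 43.5 + 0.152 = 43.652
spread = NO-GO - GO = 43.652 - 43.012 = 0.6400

0.6400


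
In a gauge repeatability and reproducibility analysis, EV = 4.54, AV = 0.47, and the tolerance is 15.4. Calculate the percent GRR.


GRR = sqrt(EV^2 + AV^2) = sqrt(4.54^2 + 0.47^2) = 4.5642634
%GRR = GRR / tol * 100 = 4.5642634 / 15.4 * 100
%GRR = 29.6381

29.6381


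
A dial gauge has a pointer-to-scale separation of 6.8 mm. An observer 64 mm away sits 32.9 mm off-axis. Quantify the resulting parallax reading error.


error = h * offset / d
= 6.8 * 32.9 / 64
= 3.4956

3.4956


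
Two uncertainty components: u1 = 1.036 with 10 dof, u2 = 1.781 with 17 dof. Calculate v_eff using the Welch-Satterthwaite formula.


uc = sqrt(u1^2 + u2^2) = sqrt(1.036^2 + 1.781^2) = 2.0604021
v_eff = uc^4 / (u1^4/v1 + u2^4/v2)
= 2.0604021^4 / (1.036^4/10 + 1.781^4/17)
= 18.022205 / 0.70703976
v_eff = 25.4897

25.4897


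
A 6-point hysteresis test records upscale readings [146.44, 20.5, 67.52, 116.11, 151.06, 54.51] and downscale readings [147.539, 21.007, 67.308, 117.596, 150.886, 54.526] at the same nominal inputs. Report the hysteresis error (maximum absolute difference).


|146.44 - 147.539| = 1.0990
|20.5 - 21.007| = 0.5070
|67.52 - 67.308| = 0.2120
|116.11 - 117.596| = 1.4860
|151.06 - 150.886| = 0.1740
|54.51 - 54.526| = 0.0160
hysteresis = max(diffs) = 1.4860

1.4860
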